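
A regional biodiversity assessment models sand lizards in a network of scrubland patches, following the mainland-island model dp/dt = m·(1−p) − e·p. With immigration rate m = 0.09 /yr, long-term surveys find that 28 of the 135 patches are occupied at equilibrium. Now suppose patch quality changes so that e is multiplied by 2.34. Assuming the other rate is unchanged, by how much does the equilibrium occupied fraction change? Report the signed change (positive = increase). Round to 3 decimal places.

Observed p* = 28/135 = 0.20741.
Balance m(1−p*) = e·p* gives e = m(1−p*)/p* = 0.09×0.79259/0.20741 = 0.34392.
New p* = m/(m+e) = 0.09000/(0.09000+0.80477) = 0.10058.
Δp* = 0.10058 − 0.20741 = -0.10683.

-0.107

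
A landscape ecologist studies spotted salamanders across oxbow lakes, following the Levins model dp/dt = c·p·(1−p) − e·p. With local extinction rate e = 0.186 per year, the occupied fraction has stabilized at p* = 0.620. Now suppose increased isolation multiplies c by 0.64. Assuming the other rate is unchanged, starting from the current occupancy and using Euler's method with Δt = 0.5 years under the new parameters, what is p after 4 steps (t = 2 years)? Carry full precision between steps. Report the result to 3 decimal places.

0.551

Balance c(1−p*) = e gives c = e/(1 − 0.62000) = 0.186/0.38000 = 0.48947.
Starting from p₀ = 0.62000; update p ← p + (dp/dt)·Δt with the new parameters.
  1  |  dp/dt·Δt = -0.020758  |  p_1 = 0.599242
  2  |  dp/dt·Δt = -0.018114  |  p_2 = 0.581128
  3  |  dp/dt·Δt = -0.015918  |  p_3 = 0.565210
  4  |  dp/dt·Δt = -0.014073  |  p_4 = 0.551137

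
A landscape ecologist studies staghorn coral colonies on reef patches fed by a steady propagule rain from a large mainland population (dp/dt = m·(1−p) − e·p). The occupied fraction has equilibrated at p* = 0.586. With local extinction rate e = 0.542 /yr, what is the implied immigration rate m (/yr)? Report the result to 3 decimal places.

At equilibrium m(1−p*) = e·p*, so m = e·p*/(1−p*).
m = 0.542 × 0.586 / 0.4140 = 0.3176/0.4140 = 0.7672.

0.767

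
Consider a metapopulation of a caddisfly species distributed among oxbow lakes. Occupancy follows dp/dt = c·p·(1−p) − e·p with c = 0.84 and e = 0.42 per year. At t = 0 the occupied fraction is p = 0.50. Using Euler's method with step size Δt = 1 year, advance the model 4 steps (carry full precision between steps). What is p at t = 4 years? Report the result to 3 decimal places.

0.500

Update rule: p ← p + [c·p·(1−p) − e·p]·Δt with Δt = 1.
step 1: Δp = +0.00000, p = 0.50000
step 2: Δp = +0.00000, p = 0.50000
step 3: Δp = +0.00000, p = 0.50000
step 4: Δp = +0.00000, p = 0.50000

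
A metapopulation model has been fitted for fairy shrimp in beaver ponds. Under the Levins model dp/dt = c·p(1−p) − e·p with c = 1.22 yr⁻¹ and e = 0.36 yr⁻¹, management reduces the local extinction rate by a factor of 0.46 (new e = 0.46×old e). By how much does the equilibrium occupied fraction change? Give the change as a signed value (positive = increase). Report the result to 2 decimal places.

Before: p* = 1 − 0.36/1.22 = 0.7049.
After the change, c = 1.22, e = 0.1656, so p* = 1 − 0.1656/1.22 = 0.8643.
Δp* = 0.8643 − 0.7049 = +0.1593.

0.16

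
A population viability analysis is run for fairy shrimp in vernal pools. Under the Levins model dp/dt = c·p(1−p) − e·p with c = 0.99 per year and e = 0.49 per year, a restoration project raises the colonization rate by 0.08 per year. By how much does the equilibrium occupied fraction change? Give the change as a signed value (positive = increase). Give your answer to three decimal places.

0.037

Before: p* = 1 − 0.49/0.99 = 0.5051.
After the change, c = 1.07, e = 0.49, so p* = 1 − 0.49/1.07 = 0.5421.
Δp* = 0.5421 − 0.5051 = +0.0370.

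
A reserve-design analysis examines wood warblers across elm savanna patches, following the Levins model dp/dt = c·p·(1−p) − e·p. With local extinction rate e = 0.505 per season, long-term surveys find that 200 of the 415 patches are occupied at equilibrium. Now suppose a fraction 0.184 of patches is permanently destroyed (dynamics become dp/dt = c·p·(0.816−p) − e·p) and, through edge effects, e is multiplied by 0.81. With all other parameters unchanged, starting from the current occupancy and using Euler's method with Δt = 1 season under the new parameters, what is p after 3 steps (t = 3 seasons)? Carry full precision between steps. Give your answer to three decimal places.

Observed p* = 200/415 = 0.48193.
Balance c(1−p*) = e gives c = e/(1 − 0.48193) = 0.505/0.51807 = 0.97477.
Starting from p₀ = 0.48193; update p ← p + (dp/dt)·Δt with the new parameters.
t = 1: p = 0.48193 + (-0.04020) = 0.44173
t = 2: p = 0.44173 + (-0.01954) = 0.42220
t = 3: p = 0.42220 + (-0.01063) = 0.41156

0.412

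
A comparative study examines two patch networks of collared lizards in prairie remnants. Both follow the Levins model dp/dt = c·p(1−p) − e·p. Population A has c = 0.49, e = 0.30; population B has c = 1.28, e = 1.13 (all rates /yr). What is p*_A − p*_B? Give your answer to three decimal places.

0.271

A: p*_A = 1 − 0.30/0.49 = 0.3878.
B: p*_B = 1 − 1.13/1.28 = 0.1172.
p*_A − p*_B = 0.3878 − 0.1172 = 0.2706.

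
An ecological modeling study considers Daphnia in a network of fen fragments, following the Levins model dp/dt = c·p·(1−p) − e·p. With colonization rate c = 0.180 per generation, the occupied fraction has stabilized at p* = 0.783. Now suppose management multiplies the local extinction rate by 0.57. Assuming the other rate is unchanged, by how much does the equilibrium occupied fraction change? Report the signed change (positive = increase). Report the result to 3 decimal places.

Balance c(1−p*) = e gives e = 0.180×(1 − 0.78300) = 0.03906.
New p* = 1 − e/c = 1 − 0.02226/0.18000 = 0.87633.
Δp* = 0.87633 − 0.78300 = +0.09333.

0.093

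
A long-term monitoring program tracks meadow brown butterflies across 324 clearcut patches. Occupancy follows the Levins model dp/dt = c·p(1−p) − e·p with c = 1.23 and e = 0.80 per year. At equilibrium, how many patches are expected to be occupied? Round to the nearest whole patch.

113

p* = 1 − e/c = 1 − 0.80/1.23 = 0.3496.
Expected occupied patches = N × p* = 324 × 0.3496 = 113.27 ≈ 113.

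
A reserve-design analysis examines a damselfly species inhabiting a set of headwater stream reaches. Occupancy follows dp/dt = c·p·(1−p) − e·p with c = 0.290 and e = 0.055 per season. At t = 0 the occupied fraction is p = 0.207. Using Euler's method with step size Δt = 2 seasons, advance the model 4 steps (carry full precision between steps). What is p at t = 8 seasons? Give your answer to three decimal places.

0.553

Update rule: p ← p + [c·p·(1−p) − e·p]·Δt with Δt = 2.
  1  |  dp/dt·Δt = +0.072438  |  p_1 = 0.279438
  2  |  dp/dt·Δt = +0.086046  |  p_2 = 0.365484
  3  |  dp/dt·Δt = +0.094302  |  p_3 = 0.459786
  4  |  dp/dt·Δt = +0.093486  |  p_4 = 0.553271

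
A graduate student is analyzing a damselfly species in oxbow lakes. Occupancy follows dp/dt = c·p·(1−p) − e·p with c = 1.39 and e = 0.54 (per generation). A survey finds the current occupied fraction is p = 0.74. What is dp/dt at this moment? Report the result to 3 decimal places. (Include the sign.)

Colonization term: c·p·(1−p) = 1.39×0.74×0.2600 = 0.26744.
Extinction term: e·p = 0.39960.
dp/dt = 0.26744 − 0.39960 = -0.13216.

-0.132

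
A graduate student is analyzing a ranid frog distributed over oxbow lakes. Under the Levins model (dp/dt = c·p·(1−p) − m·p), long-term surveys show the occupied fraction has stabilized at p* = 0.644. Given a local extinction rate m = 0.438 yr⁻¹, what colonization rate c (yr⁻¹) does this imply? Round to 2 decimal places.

At equilibrium c(1−p*) = m, so c = m/(1−p*).
c = 0.438/(1 − 0.644) = 0.438/0.3560 = 1.2303.

1.23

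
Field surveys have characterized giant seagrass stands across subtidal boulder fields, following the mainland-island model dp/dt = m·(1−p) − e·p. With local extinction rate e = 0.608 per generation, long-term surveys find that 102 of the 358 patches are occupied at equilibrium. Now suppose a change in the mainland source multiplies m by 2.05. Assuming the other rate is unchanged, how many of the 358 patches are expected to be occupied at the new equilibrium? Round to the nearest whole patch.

161

Observed p* = 102/358 = 0.28492.
Balance m(1−p*) = e·p* gives m = e·p*/(1−p*) = 0.608×0.28492/0.71508 = 0.24225.
New p* = m/(m+e) = 0.49661/(0.49661+0.60800) = 0.44958.
Expected occupied = 358 × 0.44958 = 160.95 ≈ 161.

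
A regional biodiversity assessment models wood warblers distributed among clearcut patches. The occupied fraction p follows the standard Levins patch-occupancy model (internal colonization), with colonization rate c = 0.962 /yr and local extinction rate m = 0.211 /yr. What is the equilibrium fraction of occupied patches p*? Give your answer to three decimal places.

At equilibrium, colonization balances extinction: c·p*·(1−p*) = m·p*.
So p* = 1 − m/c = 1 − 0.211/0.962 = 1 − 0.2193 = 0.7807.

0.781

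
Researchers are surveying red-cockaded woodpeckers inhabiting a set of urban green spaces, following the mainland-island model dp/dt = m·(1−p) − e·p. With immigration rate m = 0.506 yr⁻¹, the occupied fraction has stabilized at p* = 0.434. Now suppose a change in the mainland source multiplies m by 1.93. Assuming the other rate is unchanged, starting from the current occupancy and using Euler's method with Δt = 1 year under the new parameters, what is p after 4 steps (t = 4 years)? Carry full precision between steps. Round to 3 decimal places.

0.570

Balance m(1−p*) = e·p* gives e = m(1−p*)/p* = 0.506×0.56600/0.43400 = 0.65990.
Starting from p₀ = 0.43400; update p ← p + (dp/dt)·Δt with the new parameters.
step 1: Δp = +0.26635, p = 0.70035
step 2: Δp = -0.16952, p = 0.53082
step 3: Δp = +0.10790, p = 0.63872
step 4: Δp = -0.06868, p = 0.57005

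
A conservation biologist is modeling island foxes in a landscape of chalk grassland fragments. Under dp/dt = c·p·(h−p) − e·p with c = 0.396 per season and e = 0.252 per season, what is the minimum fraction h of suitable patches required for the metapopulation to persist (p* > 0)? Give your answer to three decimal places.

p* = h − e/c is positive only when h > e/c.
h_min = e/c = 0.252/0.396 = 0.6364.

0.636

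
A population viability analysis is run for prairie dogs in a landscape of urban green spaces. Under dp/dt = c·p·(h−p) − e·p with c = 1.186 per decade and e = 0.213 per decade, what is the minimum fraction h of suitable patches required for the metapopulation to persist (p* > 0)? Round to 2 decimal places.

0.18

p* = h − e/c is positive only when h > e/c.
h_min = e/c = 0.213/1.186 = 0.1796.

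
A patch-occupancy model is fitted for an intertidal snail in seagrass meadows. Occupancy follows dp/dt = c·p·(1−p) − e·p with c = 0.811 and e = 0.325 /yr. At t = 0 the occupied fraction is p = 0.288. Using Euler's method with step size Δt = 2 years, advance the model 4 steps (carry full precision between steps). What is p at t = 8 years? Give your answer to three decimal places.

0.599

Update rule: p ← p + [c·p·(1−p) − e·p]·Δt with Δt = 2.
t = 2: p = 0.28800 + (+0.14540) = 0.43340
t = 4: p = 0.43340 + (+0.11660) = 0.55000
t = 6: p = 0.55000 + (+0.04395) = 0.59394
t = 8: p = 0.59394 + (+0.00512) = 0.59907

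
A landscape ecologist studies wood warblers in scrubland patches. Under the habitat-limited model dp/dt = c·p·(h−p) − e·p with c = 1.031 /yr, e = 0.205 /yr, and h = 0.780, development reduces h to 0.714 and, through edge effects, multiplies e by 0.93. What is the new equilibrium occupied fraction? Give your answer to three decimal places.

0.529

Before: p* = h − e/c = 0.780 − 0.205/1.031 = 0.780 − 0.1988 = 0.5812.
After: c = 1.031, e = 0.19065, h = 0.714; p* = 0.714 − 0.19065/1.031 = 0.5291.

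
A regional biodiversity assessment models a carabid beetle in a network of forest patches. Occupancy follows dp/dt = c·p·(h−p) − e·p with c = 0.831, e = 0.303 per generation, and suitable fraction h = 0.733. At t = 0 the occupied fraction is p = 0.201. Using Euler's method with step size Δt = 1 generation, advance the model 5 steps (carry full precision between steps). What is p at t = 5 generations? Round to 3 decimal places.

0.317

Update rule: p ← p + [c·p·(h−p) − e·p]·Δt with Δt = 1.
step 1: Δp = +0.02796, p = 0.22896
step 2: Δp = +0.02653, p = 0.25548
step 3: Δp = +0.02397, p = 0.27945
step 4: Δp = +0.02065, p = 0.30010
step 5: Δp = +0.01703, p = 0.31713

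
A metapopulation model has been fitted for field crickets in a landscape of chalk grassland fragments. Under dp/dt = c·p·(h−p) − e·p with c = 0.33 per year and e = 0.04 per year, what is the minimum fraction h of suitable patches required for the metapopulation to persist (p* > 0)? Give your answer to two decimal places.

p* = h − e/c is positive only when h > e/c.
h_min = e/c = 0.04/0.33 = 0.1212.

0.12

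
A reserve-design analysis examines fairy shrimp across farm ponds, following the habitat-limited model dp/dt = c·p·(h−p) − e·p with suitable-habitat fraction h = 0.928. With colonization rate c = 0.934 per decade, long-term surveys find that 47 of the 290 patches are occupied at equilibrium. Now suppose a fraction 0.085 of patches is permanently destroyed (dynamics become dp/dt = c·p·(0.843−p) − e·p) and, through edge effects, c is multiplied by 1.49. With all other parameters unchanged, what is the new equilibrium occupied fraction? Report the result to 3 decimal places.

0.329

Observed p* = 47/290 = 0.16207.
Balance c(h−p*) = e gives e = 0.934×(0.928 − 0.16207) = 0.71538.
New p* = 0.843 − e/c = 0.843 − 0.71538/1.39166 = 0.32895.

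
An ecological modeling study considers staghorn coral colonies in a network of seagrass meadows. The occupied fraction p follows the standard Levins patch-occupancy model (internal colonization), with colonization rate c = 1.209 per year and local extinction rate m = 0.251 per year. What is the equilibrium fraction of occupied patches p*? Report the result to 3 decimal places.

Setting dp/dt = 0 and dividing through by p* gives c·(1−p*) = m.
So p* = 1 − m/c = 1 − 0.251/1.209 = 1 − 0.2076 = 0.7924.

0.792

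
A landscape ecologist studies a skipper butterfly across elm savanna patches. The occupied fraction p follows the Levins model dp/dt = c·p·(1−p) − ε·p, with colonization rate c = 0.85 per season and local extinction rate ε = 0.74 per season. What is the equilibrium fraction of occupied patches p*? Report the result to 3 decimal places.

0.129

At equilibrium, colonization balances extinction: c·p*·(1−p*) = ε·p*.
So p* = 1 − ε/c = 1 − 0.74/0.85 = 1 − 0.8706 = 0.1294.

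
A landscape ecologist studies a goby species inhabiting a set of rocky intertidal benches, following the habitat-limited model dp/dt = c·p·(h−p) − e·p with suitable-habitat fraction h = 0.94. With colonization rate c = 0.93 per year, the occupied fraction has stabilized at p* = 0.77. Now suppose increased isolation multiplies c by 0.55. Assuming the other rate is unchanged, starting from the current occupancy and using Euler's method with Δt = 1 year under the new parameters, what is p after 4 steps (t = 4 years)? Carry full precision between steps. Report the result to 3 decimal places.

Balance c(h−p*) = e gives e = 0.93×(0.94 − 0.77000) = 0.15810.
Starting from p₀ = 0.77000; update p ← p + (dp/dt)·Δt with the new parameters.
  1  |  dp/dt·Δt = -0.054782  |  p_1 = 0.715218
  2  |  dp/dt·Δt = -0.030843  |  p_2 = 0.684375
  3  |  dp/dt·Δt = -0.018716  |  p_3 = 0.665659
  4  |  dp/dt·Δt = -0.011832  |  p_4 = 0.653827

0.654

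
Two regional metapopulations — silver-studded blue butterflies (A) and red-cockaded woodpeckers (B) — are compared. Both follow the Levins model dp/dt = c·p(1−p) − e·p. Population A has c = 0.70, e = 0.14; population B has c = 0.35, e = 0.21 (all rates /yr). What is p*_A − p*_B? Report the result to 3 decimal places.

0.400

A: p*_A = 1 − 0.14/0.70 = 0.8000.
B: p*_B = 1 − 0.21/0.35 = 0.4000.
p*_A − p*_B = 0.8000 − 0.4000 = 0.4000.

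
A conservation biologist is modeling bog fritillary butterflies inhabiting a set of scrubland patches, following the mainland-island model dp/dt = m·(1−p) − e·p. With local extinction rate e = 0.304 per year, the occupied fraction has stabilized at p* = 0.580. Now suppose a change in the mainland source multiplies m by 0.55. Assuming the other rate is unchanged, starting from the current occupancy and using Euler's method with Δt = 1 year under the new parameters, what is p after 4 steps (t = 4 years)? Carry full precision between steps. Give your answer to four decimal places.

Balance m(1−p*) = e·p* gives m = e·p*/(1−p*) = 0.304×0.58000/0.42000 = 0.41981.
Starting from p₀ = 0.58000; update p ← p + (dp/dt)·Δt with the new parameters.
  1  |  dp/dt·Δt = -0.079344  |  p_1 = 0.500656
  2  |  dp/dt·Δt = -0.036903  |  p_2 = 0.463753
  3  |  dp/dt·Δt = -0.017164  |  p_3 = 0.446589
  4  |  dp/dt·Δt = -0.007983  |  p_4 = 0.438606

0.4386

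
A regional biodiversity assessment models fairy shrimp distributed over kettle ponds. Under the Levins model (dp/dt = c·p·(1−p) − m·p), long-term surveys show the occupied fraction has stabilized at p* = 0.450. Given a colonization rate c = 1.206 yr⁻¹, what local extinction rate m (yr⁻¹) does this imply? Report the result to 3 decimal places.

At equilibrium c(1−p*) = m.
m = 1.206 × (1 − 0.450) = 1.206 × 0.5500 = 0.6633.

0.663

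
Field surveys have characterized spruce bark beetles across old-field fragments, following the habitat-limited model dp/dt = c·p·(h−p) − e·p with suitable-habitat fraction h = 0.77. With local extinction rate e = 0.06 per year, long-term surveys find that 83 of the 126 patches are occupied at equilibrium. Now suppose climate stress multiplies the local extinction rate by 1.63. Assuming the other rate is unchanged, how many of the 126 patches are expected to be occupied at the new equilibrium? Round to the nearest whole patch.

Observed p* = 83/126 = 0.65873.
Balance c(h−p*) = e gives c = e/(0.77 − 0.65873) = 0.06/0.11127 = 0.53923.
New p* = 0.77 − e/c = 0.77 − 0.09780/0.53923 = 0.58863.
Expected occupied = 126 × 0.58863 = 74.17 ≈ 74.

74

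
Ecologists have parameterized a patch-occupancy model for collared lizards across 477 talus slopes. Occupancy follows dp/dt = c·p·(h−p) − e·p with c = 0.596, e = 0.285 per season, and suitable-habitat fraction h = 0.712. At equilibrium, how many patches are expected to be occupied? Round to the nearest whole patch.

112

p* = h − e/c = 0.712 − 0.4782 = 0.2338.
Expected occupied patches = N × p* = 477 × 0.2338 = 111.53 ≈ 112.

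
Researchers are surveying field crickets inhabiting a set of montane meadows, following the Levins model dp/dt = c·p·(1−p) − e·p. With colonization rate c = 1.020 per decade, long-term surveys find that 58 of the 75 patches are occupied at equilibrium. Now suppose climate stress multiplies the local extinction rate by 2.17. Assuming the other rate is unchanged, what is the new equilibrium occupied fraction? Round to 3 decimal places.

Observed p* = 58/75 = 0.77333.
Balance c(1−p*) = e gives e = 1.020×(1 − 0.77333) = 0.23120.
New p* = 1 − e/c = 1 − 0.50170/1.02000 = 0.50814.

0.508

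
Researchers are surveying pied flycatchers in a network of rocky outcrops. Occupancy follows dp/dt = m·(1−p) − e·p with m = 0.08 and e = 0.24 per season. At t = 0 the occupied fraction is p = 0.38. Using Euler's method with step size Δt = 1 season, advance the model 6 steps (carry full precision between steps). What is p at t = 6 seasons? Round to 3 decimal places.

Update rule: p ← p + [m·(1−p) − e·p]·Δt with Δt = 1.
t = 1: p = 0.38000 + (-0.04160) = 0.33840
t = 2: p = 0.33840 + (-0.02829) = 0.31011
t = 3: p = 0.31011 + (-0.01924) = 0.29088
t = 4: p = 0.29088 + (-0.01308) = 0.27780
t = 5: p = 0.27780 + (-0.00889) = 0.26890
t = 6: p = 0.26890 + (-0.00605) = 0.26285

0.263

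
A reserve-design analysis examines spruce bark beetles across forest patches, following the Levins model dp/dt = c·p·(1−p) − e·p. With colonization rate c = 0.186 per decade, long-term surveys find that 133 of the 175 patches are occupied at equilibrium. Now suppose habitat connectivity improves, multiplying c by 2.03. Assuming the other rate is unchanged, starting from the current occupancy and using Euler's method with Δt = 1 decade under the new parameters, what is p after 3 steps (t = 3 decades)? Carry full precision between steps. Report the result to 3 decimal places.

0.840

Observed p* = 133/175 = 0.76000.
Balance c(1−p*) = e gives e = 0.186×(1 − 0.76000) = 0.04464.
Starting from p₀ = 0.76000; update p ← p + (dp/dt)·Δt with the new parameters.
  1  |  dp/dt·Δt = +0.034944  |  p_1 = 0.794944
  2  |  dp/dt·Δt = +0.026062  |  p_2 = 0.821006
  3  |  dp/dt·Δt = +0.018837  |  p_3 = 0.839844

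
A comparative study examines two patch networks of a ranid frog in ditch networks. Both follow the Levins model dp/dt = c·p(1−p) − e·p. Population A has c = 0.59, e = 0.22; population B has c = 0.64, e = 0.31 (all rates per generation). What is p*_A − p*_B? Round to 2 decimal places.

A: p*_A = 1 − 0.22/0.59 = 0.6271.
B: p*_B = 1 − 0.31/0.64 = 0.5156.
p*_A − p*_B = 0.6271 − 0.5156 = 0.1115.

0.11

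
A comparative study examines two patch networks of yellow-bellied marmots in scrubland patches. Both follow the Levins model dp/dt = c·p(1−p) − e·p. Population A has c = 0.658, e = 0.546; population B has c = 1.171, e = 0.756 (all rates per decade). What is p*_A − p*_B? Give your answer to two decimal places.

A: p*_A = 1 − 0.546/0.658 = 0.1702.
B: p*_B = 1 − 0.756/1.171 = 0.3544.
p*_A − p*_B = 0.1702 − 0.3544 = -0.1842.

-0.18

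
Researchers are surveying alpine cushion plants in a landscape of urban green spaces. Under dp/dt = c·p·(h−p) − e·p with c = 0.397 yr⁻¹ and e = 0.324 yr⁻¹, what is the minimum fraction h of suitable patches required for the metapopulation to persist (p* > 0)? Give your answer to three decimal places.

p* = h − e/c is positive only when h > e/c.
h_min = e/c = 0.324/0.397 = 0.8161.

0.816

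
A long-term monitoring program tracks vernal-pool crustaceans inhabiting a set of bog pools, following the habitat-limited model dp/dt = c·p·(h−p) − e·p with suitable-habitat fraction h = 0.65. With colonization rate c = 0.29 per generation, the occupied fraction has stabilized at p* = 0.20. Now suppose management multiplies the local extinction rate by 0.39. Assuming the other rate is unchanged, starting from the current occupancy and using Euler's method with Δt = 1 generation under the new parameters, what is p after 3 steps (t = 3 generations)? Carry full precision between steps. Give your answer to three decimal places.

0.248

Balance c(h−p*) = e gives e = 0.29×(0.65 − 0.20000) = 0.13050.
Starting from p₀ = 0.20000; update p ← p + (dp/dt)·Δt with the new parameters.
step 1: Δp = +0.01592, p = 0.21592
step 2: Δp = +0.01619, p = 0.23211
step 3: Δp = +0.01632, p = 0.24843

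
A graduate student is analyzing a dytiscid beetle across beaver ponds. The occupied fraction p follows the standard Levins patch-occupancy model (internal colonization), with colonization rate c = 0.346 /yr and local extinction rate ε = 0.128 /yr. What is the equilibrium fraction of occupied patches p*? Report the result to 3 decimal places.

Setting dp/dt = 0 and dividing through by p* gives c·(1−p*) = ε.
So p* = 1 − ε/c = 1 − 0.128/0.346 = 1 − 0.3699 = 0.6301.

0.630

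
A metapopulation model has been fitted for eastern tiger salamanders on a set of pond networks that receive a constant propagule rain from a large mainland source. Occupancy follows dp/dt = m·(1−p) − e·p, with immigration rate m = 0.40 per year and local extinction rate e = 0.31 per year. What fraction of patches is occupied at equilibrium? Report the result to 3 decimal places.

At equilibrium the propagule rain into empty patches balances local extinction: m(1−p*) = e·p*.
p* = m/(m+e) = 0.40/(0.40+0.31) = 0.40/0.7100 = 0.5634.

0.563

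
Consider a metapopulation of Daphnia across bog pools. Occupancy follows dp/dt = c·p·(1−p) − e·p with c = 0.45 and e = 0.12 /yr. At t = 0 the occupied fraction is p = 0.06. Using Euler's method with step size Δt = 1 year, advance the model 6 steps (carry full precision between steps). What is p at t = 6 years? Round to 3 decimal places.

Update rule: p ← p + [c·p·(1−p) − e·p]·Δt with Δt = 1.
t = 1: p = 0.06000 + (+0.01818) = 0.07818
t = 2: p = 0.07818 + (+0.02305) = 0.10123
t = 3: p = 0.10123 + (+0.02879) = 0.13002
t = 4: p = 0.13002 + (+0.03530) = 0.16532
t = 5: p = 0.16532 + (+0.04226) = 0.20758
t = 6: p = 0.20758 + (+0.04911) = 0.25669

0.257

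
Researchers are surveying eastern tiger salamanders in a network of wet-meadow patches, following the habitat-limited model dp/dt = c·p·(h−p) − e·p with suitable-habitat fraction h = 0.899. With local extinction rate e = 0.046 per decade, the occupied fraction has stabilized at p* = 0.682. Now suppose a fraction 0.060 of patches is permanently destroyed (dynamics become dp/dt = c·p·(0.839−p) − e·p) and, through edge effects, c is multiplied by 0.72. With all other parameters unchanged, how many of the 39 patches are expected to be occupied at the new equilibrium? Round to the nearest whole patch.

Balance c(h−p*) = e gives c = e/(0.899 − 0.68200) = 0.046/0.21700 = 0.21198.
New p* = 0.839 − e/c = 0.839 − 0.04600/0.15263 = 0.53762.
Expected occupied = 39 × 0.53762 = 20.97 ≈ 21.

21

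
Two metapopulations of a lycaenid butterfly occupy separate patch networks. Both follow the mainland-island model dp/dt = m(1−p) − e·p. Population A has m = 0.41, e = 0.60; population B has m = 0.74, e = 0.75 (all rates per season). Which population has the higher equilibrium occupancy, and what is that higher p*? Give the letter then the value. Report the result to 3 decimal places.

A: p*_A = m/(m+e) = 0.41/1.0100 = 0.4059.
B: p*_B = 0.74/1.4900 = 0.4966.
B is higher at 0.4966.

B, 0.497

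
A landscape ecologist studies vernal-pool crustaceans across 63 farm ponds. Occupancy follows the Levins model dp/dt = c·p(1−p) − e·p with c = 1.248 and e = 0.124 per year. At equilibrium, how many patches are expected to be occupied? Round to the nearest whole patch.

57

p* = 1 − e/c = 1 − 0.124/1.248 = 0.9006.
Expected occupied patches = N × p* = 63 × 0.9006 = 56.74 ≈ 57.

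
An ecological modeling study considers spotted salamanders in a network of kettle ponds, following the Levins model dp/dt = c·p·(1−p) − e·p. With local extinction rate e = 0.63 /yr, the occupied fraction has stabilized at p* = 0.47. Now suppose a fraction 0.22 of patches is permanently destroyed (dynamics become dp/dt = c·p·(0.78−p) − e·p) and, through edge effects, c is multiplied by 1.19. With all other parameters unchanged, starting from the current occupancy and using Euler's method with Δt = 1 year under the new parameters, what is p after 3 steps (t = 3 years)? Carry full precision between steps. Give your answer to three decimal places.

0.345

Balance c(1−p*) = e gives c = e/(1 − 0.47000) = 0.63/0.53000 = 1.18868.
Starting from p₀ = 0.47000; update p ← p + (dp/dt)·Δt with the new parameters.
p: 0.47000 → 0.38000  (Δp = -0.09000)
p: 0.38000 → 0.35561  (Δp = -0.02439)
p: 0.35561 → 0.34505  (Δp = -0.01056)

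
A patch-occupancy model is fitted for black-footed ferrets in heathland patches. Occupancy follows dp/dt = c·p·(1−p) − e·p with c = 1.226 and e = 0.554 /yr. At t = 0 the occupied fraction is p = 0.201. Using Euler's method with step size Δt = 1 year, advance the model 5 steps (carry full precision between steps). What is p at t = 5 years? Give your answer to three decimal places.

Update rule: p ← p + [c·p·(1−p) − e·p]·Δt with Δt = 1.
step 1: Δp = +0.08554, p = 0.28654
step 2: Δp = +0.09189, p = 0.37843
step 3: Δp = +0.07873, p = 0.45716
step 4: Δp = +0.05098, p = 0.50815
step 5: Δp = +0.02491, p = 0.53305

0.533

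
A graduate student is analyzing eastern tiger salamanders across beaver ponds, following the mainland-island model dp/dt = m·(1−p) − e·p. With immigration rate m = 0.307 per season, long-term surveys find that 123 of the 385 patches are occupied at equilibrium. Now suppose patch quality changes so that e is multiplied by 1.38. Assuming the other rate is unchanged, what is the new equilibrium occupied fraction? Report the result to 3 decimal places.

0.254

Observed p* = 123/385 = 0.31948.
Balance m(1−p*) = e·p* gives e = m(1−p*)/p* = 0.307×0.68052/0.31948 = 0.65394.
New p* = m/(m+e) = 0.30700/(0.30700+0.90244) = 0.25384.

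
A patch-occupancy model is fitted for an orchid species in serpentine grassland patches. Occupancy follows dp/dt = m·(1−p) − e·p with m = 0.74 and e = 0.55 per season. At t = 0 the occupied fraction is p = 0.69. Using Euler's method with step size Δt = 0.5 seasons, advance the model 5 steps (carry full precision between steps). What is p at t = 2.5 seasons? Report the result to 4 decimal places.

Update rule: p ← p + [m·(1−p) − e·p]·Δt with Δt = 0.5.
p: 0.69000 → 0.61495  (Δp = -0.07505)
p: 0.61495 → 0.58831  (Δp = -0.02664)
p: 0.58831 → 0.57885  (Δp = -0.00946)
p: 0.57885 → 0.57549  (Δp = -0.00336)
p: 0.57549 → 0.57430  (Δp = -0.00119)

0.5743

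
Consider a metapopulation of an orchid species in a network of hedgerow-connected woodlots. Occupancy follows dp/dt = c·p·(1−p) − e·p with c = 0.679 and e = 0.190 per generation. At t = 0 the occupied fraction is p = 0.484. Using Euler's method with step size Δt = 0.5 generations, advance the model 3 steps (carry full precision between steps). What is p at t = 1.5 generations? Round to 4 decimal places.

Update rule: p ← p + [c·p·(1−p) − e·p]·Δt with Δt = 0.5.
step 1: Δp = +0.03881, p = 0.52281
step 2: Δp = +0.03503, p = 0.55784
step 3: Δp = +0.03074, p = 0.58858

0.5886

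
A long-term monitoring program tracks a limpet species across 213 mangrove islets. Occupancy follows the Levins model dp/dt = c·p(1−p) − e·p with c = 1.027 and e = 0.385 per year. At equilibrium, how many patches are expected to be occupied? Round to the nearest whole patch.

133

p* = 1 − e/c = 1 − 0.385/1.027 = 0.6251.
Expected occupied patches = N × p* = 213 × 0.6251 = 133.15 ≈ 133.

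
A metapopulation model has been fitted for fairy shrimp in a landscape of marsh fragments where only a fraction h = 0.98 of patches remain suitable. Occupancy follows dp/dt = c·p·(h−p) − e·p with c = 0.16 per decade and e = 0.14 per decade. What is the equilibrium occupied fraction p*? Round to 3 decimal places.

Setting dp/dt = 0 and dividing by p* gives c·(h−p*) = e.
So p* = h − e/c = 0.98 − 0.14/0.16 = 0.98 − 0.8750 = 0.1050.

0.105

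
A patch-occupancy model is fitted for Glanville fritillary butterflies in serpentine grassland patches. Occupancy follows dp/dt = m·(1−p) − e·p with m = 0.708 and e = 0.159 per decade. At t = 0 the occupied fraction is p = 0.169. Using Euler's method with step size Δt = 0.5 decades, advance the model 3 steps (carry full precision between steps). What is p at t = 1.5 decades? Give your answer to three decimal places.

Update rule: p ← p + [m·(1−p) − e·p]·Δt with Δt = 0.5.
step 1: Δp = +0.28074, p = 0.44974
step 2: Δp = +0.15904, p = 0.60878
step 3: Δp = +0.09010, p = 0.69887

0.699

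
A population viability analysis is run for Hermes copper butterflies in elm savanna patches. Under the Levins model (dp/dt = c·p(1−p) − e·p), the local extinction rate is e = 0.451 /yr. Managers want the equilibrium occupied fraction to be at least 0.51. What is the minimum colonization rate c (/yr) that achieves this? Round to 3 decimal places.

p* = 1 − e/c ≥ 0.51 requires e/c ≤ 0.4900, i.e. c ≥ e/0.4900.
c_min = 0.451/0.4900 = 0.9204.

0.920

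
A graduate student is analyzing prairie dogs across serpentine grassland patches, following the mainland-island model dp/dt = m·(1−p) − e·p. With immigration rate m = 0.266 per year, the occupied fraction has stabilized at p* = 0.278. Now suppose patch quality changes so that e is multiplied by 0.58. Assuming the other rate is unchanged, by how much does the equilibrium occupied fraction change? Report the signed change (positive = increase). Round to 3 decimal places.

Balance m(1−p*) = e·p* gives e = m(1−p*)/p* = 0.266×0.72200/0.27800 = 0.69083.
New p* = m/(m+e) = 0.26600/(0.26600+0.40068) = 0.39899.
Δp* = 0.39899 − 0.27800 = +0.12099.

0.121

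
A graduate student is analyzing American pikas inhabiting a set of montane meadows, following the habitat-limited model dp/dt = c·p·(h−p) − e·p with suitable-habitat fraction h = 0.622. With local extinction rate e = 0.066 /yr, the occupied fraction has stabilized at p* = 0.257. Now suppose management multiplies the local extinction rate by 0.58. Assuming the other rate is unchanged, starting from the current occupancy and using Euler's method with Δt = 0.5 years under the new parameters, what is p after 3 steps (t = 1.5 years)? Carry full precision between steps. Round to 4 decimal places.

0.2676

Balance c(h−p*) = e gives c = e/(0.622 − 0.25700) = 0.066/0.36500 = 0.18082.
Starting from p₀ = 0.25700; update p ← p + (dp/dt)·Δt with the new parameters.
  1  |  dp/dt·Δt = +0.003562  |  p_1 = 0.260562
  2  |  dp/dt·Δt = +0.003527  |  p_2 = 0.264089
  3  |  dp/dt·Δt = +0.003491  |  p_3 = 0.267581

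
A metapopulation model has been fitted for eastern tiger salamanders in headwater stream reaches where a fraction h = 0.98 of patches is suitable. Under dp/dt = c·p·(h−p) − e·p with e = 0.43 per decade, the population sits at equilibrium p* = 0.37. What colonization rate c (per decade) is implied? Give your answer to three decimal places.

0.705

At equilibrium c(h−p*) = e, so c = e/(h−p*).
c = 0.43/(0.98 − 0.37) = 0.43/0.6100 = 0.7049.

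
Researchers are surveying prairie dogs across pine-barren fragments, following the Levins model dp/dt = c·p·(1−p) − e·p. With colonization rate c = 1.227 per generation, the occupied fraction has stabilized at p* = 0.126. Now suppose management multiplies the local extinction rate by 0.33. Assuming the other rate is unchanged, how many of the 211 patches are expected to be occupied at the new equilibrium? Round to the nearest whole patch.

Balance c(1−p*) = e gives e = 1.227×(1 − 0.12600) = 1.07240.
New p* = 1 − e/c = 1 − 0.35389/1.22700 = 0.71158.
Expected occupied = 211 × 0.71158 = 150.14 ≈ 150.

150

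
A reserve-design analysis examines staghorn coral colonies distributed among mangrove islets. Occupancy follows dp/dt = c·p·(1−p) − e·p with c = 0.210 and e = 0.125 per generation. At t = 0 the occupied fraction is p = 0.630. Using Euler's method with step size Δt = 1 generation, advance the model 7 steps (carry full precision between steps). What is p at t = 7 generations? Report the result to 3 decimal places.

Update rule: p ← p + [c·p·(1−p) − e·p]·Δt with Δt = 1.
step 1: Δp = -0.02980, p = 0.60020
step 2: Δp = -0.02463, p = 0.57557
step 3: Δp = -0.02065, p = 0.55492
step 4: Δp = -0.01750, p = 0.53742
step 5: Δp = -0.01497, p = 0.52245
step 6: Δp = -0.01291, p = 0.50954
step 7: Δp = -0.01121, p = 0.49833

0.498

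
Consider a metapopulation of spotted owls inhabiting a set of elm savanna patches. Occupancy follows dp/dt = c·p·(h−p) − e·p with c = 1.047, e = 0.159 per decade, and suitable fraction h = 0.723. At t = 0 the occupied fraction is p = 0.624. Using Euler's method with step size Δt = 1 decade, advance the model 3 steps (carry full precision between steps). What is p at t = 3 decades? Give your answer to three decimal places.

0.574

Update rule: p ← p + [c·p·(h−p) − e·p]·Δt with Δt = 1.
  1  |  dp/dt·Δt = -0.034537  |  p_1 = 0.589463
  2  |  dp/dt·Δt = -0.011310  |  p_2 = 0.578153
  3  |  dp/dt·Δt = -0.004247  |  p_3 = 0.573906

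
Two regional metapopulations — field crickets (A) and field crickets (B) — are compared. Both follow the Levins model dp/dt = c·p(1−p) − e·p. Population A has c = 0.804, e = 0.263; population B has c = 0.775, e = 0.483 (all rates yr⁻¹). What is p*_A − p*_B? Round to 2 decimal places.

0.30

A: p*_A = 1 − 0.263/0.804 = 0.6729.
B: p*_B = 1 − 0.483/0.775 = 0.3768.
p*_A − p*_B = 0.6729 − 0.3768 = 0.2961.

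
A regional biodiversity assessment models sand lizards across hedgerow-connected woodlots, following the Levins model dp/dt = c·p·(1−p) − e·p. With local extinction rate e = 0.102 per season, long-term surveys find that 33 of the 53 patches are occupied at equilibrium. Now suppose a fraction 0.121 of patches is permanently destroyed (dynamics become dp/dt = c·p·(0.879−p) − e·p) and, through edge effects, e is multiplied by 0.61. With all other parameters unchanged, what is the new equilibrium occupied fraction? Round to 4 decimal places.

0.6488

Observed p* = 33/53 = 0.62264.
Balance c(1−p*) = e gives c = e/(1 − 0.62264) = 0.102/0.37736 = 0.27030.
New p* = 0.879 − e/c = 0.879 − 0.06222/0.27030 = 0.64881.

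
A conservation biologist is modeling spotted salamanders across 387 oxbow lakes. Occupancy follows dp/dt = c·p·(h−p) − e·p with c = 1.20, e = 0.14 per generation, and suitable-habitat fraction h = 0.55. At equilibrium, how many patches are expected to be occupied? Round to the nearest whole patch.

p* = h − e/c = 0.55 − 0.1167 = 0.4333.
Expected occupied patches = N × p* = 387 × 0.4333 = 167.70 ≈ 168.

168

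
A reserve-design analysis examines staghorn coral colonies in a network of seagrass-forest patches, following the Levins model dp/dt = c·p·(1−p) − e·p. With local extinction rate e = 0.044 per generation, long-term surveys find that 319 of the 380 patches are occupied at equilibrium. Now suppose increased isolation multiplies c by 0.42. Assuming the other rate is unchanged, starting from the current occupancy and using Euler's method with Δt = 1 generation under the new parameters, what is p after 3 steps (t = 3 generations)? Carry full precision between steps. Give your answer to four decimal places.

0.7825

Observed p* = 319/380 = 0.83947.
Balance c(1−p*) = e gives c = e/(1 − 0.83947) = 0.044/0.16053 = 0.27410.
Starting from p₀ = 0.83947; update p ← p + (dp/dt)·Δt with the new parameters.
  1  |  dp/dt·Δt = -0.021423  |  p_1 = 0.818050
  2  |  dp/dt·Δt = -0.018859  |  p_2 = 0.799191
  3  |  dp/dt·Δt = -0.016689  |  p_3 = 0.782502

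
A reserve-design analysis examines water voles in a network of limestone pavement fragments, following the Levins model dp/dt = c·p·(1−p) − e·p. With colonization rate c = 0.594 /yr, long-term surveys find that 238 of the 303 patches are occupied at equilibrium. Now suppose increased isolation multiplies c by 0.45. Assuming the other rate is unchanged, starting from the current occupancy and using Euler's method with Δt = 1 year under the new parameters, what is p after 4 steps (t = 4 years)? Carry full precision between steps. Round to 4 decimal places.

Observed p* = 238/303 = 0.78548.
Balance c(1−p*) = e gives e = 0.594×(1 − 0.78548) = 0.12743.
Starting from p₀ = 0.78548; update p ← p + (dp/dt)·Δt with the new parameters.
  1  |  dp/dt·Δt = -0.055050  |  p_1 = 0.730429
  2  |  dp/dt·Δt = -0.040443  |  p_2 = 0.689986
  3  |  dp/dt·Δt = -0.030745  |  p_3 = 0.659241
  4  |  dp/dt·Δt = -0.023957  |  p_4 = 0.635283

0.6353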